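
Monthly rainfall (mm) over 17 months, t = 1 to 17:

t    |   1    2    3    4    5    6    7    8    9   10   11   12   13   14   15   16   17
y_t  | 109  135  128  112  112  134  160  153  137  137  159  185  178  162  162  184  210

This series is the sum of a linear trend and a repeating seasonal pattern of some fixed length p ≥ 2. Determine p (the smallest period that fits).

5

First differences y_{t+1} − y_t: 26, -7, -16, 0, 22, 26, -7, -16, 0, 22, 26, -7, …
The difference pattern repeats every 5 terms and not for any smaller step, so p = 5.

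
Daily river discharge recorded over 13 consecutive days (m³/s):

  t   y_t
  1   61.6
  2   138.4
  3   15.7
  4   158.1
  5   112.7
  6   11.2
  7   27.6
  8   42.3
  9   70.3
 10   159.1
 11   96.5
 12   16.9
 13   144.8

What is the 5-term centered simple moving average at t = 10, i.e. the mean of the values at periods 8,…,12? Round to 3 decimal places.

77.020

Sum of periods 8–12: 42.3 + 70.3 + 159.1 + 96.5 + 16.9 = 385.1
Divide by 5: 385.1 / 5 = 77.020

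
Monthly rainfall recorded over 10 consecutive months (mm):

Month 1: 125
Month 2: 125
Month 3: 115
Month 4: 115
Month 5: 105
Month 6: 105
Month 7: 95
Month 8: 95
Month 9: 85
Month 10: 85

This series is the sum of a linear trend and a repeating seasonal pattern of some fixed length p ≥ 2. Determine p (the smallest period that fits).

First differences y_{t+1} − y_t: 0, -10, 0, -10, 0, -10, …
The difference pattern repeats every 2 terms and not for any smaller step, so p = 2.

2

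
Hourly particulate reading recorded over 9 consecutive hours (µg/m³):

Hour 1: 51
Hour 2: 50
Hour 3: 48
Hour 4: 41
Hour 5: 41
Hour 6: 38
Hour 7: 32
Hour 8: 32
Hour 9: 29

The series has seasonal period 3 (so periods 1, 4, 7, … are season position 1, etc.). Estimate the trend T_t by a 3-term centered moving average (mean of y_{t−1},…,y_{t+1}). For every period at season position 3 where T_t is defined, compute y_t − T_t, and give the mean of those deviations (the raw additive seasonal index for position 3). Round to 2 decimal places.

Season position 3 occurs at t = 3, 6 (where T_t is defined).
t=3: T_3 = 46.3333; y_3 − T_3 = 48 − 46.3333 = 1.6667
t=6: T_6 = 37.0000; y_6 − T_6 = 38 − 37.0000 = 1.0000
Mean deviation: (1.6667 + 1.0000) / 2 = 1.33

1.33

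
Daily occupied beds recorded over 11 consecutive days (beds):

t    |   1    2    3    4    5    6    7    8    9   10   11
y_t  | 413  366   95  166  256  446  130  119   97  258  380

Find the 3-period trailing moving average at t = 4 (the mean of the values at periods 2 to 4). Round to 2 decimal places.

Sum of periods 2–4: 366 + 95 + 166 = 627
Divide by 3: 627 / 3 = 209.00

209.00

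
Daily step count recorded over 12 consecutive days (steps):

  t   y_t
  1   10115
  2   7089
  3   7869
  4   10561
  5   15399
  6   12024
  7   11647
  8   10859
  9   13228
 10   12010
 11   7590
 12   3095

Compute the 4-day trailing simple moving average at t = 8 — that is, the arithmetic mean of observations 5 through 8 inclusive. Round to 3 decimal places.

12482.250

Sum of periods 5–8: 15399 + 12024 + 11647 + 10859 = 49929
Divide by 4: 49929 / 4 = 12482.250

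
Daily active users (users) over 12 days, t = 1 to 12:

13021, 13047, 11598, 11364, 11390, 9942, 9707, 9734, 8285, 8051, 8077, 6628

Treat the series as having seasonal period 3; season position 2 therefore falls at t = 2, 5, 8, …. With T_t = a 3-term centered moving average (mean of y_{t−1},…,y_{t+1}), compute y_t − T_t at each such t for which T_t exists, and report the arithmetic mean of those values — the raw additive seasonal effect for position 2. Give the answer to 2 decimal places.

Season position 2 occurs at t = 2, 5, 8, 11 (where T_t is defined).
t=2: T_2 = 12555.3333; y_2 − T_2 = 13047 − 12555.3333 = 491.6667
t=5: T_5 = 10898.6667; y_5 − T_5 = 11390 − 10898.6667 = 491.3333
t=8: T_8 = 9242.0000; y_8 − T_8 = 9734 − 9242.0000 = 492.0000
t=11: T_11 = 7585.3333; y_11 − T_11 = 8077 − 7585.3333 = 491.6667
Mean deviation: (491.6667 + 491.3333 + 492.0000 + 491.6667) / 4 = 491.67

491.67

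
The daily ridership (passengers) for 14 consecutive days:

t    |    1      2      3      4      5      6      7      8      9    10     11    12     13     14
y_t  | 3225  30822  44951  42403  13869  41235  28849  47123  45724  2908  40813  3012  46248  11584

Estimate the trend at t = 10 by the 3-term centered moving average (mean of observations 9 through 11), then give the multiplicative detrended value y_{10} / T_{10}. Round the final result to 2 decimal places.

0.10

Trend T_10 = (45724 + 2908 + 40813) / 3 = 89445/3 = 29815.0000
Ratio to trend: 2908 / 29815.0000 = 0.10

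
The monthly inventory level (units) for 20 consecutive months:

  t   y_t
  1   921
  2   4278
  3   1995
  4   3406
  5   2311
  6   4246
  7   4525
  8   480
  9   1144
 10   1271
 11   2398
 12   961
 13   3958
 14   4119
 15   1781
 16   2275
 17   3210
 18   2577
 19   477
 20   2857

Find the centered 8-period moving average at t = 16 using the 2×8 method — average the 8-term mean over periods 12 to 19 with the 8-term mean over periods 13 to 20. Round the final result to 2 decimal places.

Sum over 12–19: 961 + 3958 + 4119 + 1781 + 2275 + 3210 + 2577 + 477 = 19358
Sum over 13–20: 3958 + 4119 + 1781 + 2275 + 3210 + 2577 + 477 + 2857 = 21254
CMA at t=16 = (19358 + 21254) / (2·8) = 40612 / 16 = 2538.25

2538.25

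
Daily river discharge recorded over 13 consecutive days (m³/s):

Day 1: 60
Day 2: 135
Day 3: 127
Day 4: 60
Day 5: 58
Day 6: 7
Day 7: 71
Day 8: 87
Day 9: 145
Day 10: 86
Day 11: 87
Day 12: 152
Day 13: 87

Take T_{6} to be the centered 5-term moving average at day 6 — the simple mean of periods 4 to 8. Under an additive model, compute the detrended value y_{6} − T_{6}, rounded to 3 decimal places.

Trend T_6 = (60 + 58 + 7 + 71 + 87) / 5 = 283/5 = 56.60000
Detrended value: 7 − 56.60000 = -49.600

-49.600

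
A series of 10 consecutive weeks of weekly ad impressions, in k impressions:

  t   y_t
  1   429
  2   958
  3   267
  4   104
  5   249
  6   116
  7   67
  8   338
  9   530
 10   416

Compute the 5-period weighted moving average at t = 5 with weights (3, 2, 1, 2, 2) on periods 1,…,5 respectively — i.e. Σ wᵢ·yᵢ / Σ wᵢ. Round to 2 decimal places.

417.60

Weighted sum: 3·429 + 2·958 + 1·267 + 2·104 + 2·249 = 1287 + 1916 + 267 + 208 + 498 = 4176
Weight total: 3 + 2 + 1 + 2 + 2 = 10
WMA = 4176 / 10 = 417.60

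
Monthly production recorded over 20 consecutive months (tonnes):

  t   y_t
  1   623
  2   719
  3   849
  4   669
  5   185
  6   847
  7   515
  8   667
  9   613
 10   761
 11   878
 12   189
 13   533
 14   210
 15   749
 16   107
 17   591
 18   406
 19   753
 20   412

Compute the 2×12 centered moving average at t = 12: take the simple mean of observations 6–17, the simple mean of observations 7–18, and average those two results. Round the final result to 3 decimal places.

536.625

Sum over 6–17: 847 + 515 + 667 + 613 + 761 + 878 + 189 + 533 + 210 + 749 + 107 + 591 = 6660
Sum over 7–18: 515 + 667 + 613 + 761 + 878 + 189 + 533 + 210 + 749 + 107 + 591 + 406 = 6219
CMA at t=12 = (6660 + 6219) / (2·12) = 12879 / 24 = 536.625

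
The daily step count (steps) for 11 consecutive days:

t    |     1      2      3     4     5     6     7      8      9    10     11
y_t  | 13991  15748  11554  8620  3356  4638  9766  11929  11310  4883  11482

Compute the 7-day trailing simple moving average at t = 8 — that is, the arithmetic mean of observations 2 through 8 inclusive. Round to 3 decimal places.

Sum of periods 2–8: 15748 + 11554 + 8620 + 3356 + 4638 + 9766 + 11929 = 65611
Divide by 7: 65611 / 7 = 9373.000

9373.000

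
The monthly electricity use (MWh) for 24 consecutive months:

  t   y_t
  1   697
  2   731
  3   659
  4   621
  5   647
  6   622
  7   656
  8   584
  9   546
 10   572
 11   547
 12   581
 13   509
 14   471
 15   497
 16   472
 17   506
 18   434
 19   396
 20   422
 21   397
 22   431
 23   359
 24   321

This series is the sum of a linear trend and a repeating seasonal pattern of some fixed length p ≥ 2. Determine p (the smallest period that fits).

5

First differences y_{t+1} − y_t: 34, -72, -38, 26, -25, 34, -72, -38, 26, -25, 34, -72, …
The difference pattern repeats every 5 terms and not for any smaller step, so p = 5.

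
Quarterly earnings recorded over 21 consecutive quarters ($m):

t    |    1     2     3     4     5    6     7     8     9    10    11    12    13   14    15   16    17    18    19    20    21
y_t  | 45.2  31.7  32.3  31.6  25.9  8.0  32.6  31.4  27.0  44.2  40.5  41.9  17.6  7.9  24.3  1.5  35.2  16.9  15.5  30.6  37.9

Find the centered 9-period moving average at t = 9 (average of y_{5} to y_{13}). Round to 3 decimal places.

29.900

Sum of periods 5–13: 25.9 + 8.0 + 32.6 + 31.4 + 27.0 + 44.2 + 40.5 + 41.9 + 17.6 = 269.1
Divide by 9: 269.1 / 9 = 29.900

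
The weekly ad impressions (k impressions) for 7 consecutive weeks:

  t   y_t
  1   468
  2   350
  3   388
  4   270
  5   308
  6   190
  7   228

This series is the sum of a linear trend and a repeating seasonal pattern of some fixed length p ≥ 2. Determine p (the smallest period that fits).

First differences y_{t+1} − y_t: -118, 38, -118, 38, -118, 38, …
The difference pattern repeats every 2 terms and not for any smaller step, so p = 2.

2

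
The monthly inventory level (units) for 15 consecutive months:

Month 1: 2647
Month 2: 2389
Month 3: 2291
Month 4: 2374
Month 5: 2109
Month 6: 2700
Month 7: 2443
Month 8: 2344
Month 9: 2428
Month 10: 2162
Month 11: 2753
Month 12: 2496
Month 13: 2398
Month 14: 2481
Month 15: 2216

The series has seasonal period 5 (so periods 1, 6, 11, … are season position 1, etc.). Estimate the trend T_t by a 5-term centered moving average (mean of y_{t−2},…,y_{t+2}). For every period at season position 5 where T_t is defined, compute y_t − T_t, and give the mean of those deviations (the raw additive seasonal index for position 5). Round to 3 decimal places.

-274.500

Season position 5 occurs at t = 5, 10 (where T_t is defined).
t=5: T_5 = 2383.40000; y_5 − T_5 = 2109 − 2383.40000 = -274.40000
t=10: T_10 = 2436.60000; y_10 − T_10 = 2162 − 2436.60000 = -274.60000
Mean deviation: (-274.40000 + -274.60000) / 2 = -274.500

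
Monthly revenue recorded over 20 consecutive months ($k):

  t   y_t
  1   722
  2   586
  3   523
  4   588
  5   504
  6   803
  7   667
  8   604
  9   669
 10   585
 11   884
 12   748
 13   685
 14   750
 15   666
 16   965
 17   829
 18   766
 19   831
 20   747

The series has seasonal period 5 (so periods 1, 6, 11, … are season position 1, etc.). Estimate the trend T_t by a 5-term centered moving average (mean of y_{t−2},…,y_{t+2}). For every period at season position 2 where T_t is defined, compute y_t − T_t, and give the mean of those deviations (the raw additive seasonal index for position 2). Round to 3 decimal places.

Season position 2 occurs at t = 7, 12, 17 (where T_t is defined).
t=7: T_7 = 649.40000; y_7 − T_7 = 667 − 649.40000 = 17.60000
t=12: T_12 = 730.40000; y_12 − T_12 = 748 − 730.40000 = 17.60000
t=17: T_17 = 811.40000; y_17 − T_17 = 829 − 811.40000 = 17.60000
Mean deviation: (17.60000 + 17.60000 + 17.60000) / 3 = 17.600

17.600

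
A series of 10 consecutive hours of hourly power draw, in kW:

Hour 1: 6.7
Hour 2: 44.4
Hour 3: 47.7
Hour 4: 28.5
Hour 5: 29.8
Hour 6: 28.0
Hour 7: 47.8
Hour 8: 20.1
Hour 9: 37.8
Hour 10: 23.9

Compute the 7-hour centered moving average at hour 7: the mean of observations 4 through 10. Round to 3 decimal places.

30.843

Sum of periods 4–10: 28.5 + 29.8 + 28.0 + 47.8 + 20.1 + 37.8 + 23.9 = 215.9
Divide by 7: 215.9 / 7 = 30.843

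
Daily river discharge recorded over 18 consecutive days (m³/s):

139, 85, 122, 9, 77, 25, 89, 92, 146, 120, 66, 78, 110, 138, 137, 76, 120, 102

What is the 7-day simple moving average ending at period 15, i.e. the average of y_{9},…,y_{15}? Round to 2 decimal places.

Sum of periods 9–15: 146 + 120 + 66 + 78 + 110 + 138 + 137 = 795
Divide by 7: 795 / 7 = 113.57

113.57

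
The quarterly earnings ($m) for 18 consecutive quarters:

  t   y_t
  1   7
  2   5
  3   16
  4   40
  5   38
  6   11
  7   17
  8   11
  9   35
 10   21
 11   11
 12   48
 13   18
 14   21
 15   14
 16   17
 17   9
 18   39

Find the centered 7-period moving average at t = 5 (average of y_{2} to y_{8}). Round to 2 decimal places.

19.71

Sum of periods 2–8: 5 + 16 + 40 + 38 + 11 + 17 + 11 = 138
Divide by 7: 138 / 7 = 19.71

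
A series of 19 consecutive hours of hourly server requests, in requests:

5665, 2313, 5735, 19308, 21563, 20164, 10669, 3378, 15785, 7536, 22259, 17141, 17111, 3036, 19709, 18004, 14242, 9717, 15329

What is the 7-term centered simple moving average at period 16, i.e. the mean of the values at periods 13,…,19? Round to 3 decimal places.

13878.286

Sum of periods 13–19: 17111 + 3036 + 19709 + 18004 + 14242 + 9717 + 15329 = 97148
Divide by 7: 97148 / 7 = 13878.286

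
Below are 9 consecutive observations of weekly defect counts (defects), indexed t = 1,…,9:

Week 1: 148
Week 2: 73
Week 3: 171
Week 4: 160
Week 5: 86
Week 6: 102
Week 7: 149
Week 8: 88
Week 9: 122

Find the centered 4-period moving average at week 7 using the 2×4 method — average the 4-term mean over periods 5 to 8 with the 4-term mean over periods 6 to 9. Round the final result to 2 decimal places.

110.75

Sum over 5–8: 86 + 102 + 149 + 88 = 425
Sum over 6–9: 102 + 149 + 88 + 122 = 461
CMA at t=7 = (425 + 461) / (2·4) = 886 / 8 = 110.75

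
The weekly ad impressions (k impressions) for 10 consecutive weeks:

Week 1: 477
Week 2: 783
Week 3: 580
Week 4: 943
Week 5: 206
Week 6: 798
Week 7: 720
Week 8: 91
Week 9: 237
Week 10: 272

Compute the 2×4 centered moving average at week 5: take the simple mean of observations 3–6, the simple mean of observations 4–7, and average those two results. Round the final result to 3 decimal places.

Sum over 3–6: 580 + 943 + 206 + 798 = 2527
Sum over 4–7: 943 + 206 + 798 + 720 = 2667
CMA at t=5 = (2527 + 2667) / (2·4) = 5194 / 8 = 649.250

649.250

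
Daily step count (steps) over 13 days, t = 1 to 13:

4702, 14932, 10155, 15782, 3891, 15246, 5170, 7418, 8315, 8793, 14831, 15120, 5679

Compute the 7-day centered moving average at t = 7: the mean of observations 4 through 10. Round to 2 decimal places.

9230.71

Sum of periods 4–10: 15782 + 3891 + 15246 + 5170 + 7418 + 8315 + 8793 = 64615
Divide by 7: 64615 / 7 = 9230.71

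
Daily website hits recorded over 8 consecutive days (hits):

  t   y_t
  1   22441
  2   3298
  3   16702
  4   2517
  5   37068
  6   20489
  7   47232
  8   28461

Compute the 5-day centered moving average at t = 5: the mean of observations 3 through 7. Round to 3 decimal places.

Sum of periods 3–7: 16702 + 2517 + 37068 + 20489 + 47232 = 124008
Divide by 5: 124008 / 5 = 24801.600

24801.600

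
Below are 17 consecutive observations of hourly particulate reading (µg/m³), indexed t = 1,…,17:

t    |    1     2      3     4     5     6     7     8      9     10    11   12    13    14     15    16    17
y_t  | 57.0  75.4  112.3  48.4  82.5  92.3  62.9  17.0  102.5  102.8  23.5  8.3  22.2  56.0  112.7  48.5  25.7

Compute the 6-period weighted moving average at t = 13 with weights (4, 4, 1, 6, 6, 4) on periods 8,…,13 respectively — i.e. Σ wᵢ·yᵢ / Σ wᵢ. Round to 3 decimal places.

Weighted sum: 4·17.0 + 4·102.5 + 1·102.8 + 6·23.5 + 6·8.3 + 4·22.2 = 68.0 + 410.0 + 102.8 + 141.0 + 49.8 + 88.8 = 860.4
Weight total: 4 + 4 + 1 + 6 + 6 + 4 = 25
WMA = 860.4 / 25 = 34.416

34.416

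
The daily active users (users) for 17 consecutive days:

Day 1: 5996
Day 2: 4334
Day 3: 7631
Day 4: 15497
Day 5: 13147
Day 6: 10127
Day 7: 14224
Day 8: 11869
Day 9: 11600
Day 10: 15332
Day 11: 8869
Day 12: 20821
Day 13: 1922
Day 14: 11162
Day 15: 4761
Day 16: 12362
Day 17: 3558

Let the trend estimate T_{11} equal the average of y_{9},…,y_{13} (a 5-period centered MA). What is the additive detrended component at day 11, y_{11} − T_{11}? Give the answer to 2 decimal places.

Trend T_11 = (11600 + 15332 + 8869 + 20821 + 1922) / 5 = 58544/5 = 11708.8000
Detrended value: 8869 − 11708.8000 = -2839.80

-2839.80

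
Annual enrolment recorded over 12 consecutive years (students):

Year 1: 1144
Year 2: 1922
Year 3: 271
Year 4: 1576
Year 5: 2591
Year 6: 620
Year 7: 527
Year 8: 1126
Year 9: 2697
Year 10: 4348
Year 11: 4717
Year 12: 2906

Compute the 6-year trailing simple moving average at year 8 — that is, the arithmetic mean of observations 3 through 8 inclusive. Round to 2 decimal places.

1118.50

Sum of periods 3–8: 271 + 1576 + 2591 + 620 + 527 + 1126 = 6711
Divide by 6: 6711 / 6 = 1118.50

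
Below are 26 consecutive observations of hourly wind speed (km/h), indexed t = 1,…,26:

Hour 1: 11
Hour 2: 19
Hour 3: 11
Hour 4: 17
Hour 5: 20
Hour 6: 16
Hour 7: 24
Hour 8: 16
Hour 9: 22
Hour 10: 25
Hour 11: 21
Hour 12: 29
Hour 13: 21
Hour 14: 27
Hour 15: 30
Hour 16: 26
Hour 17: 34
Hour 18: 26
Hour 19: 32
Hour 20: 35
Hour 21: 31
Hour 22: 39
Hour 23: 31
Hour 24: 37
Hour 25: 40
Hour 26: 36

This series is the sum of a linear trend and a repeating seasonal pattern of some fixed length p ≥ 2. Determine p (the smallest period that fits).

5

First differences y_{t+1} − y_t: 8, -8, 6, 3, -4, 8, -8, 6, 3, -4, 8, -8, …
The difference pattern repeats every 5 terms and not for any smaller step, so p = 5.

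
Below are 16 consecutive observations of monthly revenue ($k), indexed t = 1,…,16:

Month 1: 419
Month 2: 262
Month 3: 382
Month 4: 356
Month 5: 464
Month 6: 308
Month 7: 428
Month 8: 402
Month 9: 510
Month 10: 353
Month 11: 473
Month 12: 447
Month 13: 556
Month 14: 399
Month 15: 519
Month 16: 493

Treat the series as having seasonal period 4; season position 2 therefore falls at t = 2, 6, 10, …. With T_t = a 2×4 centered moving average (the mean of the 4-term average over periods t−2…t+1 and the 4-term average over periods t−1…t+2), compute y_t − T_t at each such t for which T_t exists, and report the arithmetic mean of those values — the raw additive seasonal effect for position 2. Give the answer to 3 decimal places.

Season position 2 occurs at t = 6, 10, 14 (where T_t is defined).
t=6: T_6 = 394.75000; y_6 − T_6 = 308 − 394.75000 = -86.75000
t=10: T_10 = 440.12500; y_10 − T_10 = 353 − 440.12500 = -87.12500
t=14: T_14 = 486.00000; y_14 − T_14 = 399 − 486.00000 = -87.00000
Mean deviation: (-86.75000 + -87.12500 + -87.00000) / 3 = -86.958

-86.958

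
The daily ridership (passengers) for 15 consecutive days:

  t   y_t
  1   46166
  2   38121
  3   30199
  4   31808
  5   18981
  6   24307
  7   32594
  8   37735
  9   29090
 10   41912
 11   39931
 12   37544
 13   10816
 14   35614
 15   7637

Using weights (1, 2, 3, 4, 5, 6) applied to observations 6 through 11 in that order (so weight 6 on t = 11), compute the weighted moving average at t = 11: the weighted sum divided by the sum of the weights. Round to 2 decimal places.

36581.24

Weighted sum: 1·24307 + 2·32594 + 3·37735 + 4·29090 + 5·41912 + 6·39931 = 24307 + 65188 + 113205 + 116360 + 209560 + 239586 = 768206
Weight total: 1 + 2 + 3 + 4 + 5 + 6 = 21
WMA = 768206 / 21 = 36581.24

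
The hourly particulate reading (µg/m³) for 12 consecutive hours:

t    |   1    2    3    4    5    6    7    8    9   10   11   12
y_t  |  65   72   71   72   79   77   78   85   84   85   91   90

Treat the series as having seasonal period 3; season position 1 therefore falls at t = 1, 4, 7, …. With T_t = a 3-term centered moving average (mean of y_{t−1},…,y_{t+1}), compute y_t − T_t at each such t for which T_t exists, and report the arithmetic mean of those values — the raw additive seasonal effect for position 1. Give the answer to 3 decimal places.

-1.889

Season position 1 occurs at t = 4, 7, 10 (where T_t is defined).
t=4: T_4 = 74.00000; y_4 − T_4 = 72 − 74.00000 = -2.00000
t=7: T_7 = 80.00000; y_7 − T_7 = 78 − 80.00000 = -2.00000
t=10: T_10 = 86.66667; y_10 − T_10 = 85 − 86.66667 = -1.66667
Mean deviation: (-2.00000 + -2.00000 + -1.66667) / 3 = -1.889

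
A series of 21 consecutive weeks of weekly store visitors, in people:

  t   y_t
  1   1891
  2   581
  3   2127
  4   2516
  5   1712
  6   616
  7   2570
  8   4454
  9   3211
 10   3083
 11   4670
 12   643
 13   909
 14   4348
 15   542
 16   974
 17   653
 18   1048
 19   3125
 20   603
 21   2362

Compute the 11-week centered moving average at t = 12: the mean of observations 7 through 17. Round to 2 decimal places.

Sum of periods 7–17: 2570 + 4454 + 3211 + 3083 + 4670 + 643 + 909 + 4348 + 542 + 974 + 653 = 26057
Divide by 11: 26057 / 11 = 2368.82

2368.82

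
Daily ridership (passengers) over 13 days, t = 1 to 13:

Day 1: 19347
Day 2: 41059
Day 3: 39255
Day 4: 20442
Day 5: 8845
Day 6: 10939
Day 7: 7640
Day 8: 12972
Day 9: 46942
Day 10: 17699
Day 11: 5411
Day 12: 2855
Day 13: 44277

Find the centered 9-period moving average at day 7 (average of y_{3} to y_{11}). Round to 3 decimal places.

Sum of periods 3–11: 39255 + 20442 + 8845 + 10939 + 7640 + 12972 + 46942 + 17699 + 5411 = 170145
Divide by 9: 170145 / 9 = 18905.000

18905.000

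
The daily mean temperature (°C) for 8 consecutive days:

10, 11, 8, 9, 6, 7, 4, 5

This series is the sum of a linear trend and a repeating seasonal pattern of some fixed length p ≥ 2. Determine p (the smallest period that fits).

2

First differences y_{t+1} − y_t: 1, -3, 1, -3, 1, -3, …
The difference pattern repeats every 2 terms and not for any smaller step, so p = 2.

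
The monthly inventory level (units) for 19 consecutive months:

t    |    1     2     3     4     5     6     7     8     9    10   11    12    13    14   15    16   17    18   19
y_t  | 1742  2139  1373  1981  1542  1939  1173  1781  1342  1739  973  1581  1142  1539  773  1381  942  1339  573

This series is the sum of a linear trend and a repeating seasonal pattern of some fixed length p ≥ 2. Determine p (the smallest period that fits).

First differences y_{t+1} − y_t: 397, -766, 608, -439, 397, -766, 608, -439, 397, -766, …
The difference pattern repeats every 4 terms and not for any smaller step, so p = 4.

4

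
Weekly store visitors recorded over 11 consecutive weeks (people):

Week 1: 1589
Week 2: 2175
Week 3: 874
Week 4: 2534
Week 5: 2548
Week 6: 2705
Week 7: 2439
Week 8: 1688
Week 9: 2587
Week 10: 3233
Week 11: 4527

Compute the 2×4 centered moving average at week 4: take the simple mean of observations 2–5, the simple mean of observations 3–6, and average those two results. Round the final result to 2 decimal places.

Sum over 2–5: 2175 + 874 + 2534 + 2548 = 8131
Sum over 3–6: 874 + 2534 + 2548 + 2705 = 8661
CMA at t=4 = (8131 + 8661) / (2·4) = 16792 / 8 = 2099.00

2099.00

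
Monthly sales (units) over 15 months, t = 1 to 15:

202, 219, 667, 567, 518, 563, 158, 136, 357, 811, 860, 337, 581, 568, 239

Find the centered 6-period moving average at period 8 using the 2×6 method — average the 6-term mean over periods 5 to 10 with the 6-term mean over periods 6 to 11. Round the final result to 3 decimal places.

452.333

Sum over 5–10: 518 + 563 + 158 + 136 + 357 + 811 = 2543
Sum over 6–11: 563 + 158 + 136 + 357 + 811 + 860 = 2885
CMA at t=8 = (2543 + 2885) / (2·6) = 5428 / 12 = 452.333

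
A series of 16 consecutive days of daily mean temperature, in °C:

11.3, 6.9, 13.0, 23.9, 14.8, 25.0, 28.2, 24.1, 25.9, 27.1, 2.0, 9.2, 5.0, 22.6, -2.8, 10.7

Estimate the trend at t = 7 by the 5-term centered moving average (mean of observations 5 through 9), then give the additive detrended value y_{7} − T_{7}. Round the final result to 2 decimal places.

4.60

Trend T_7 = (14.8 + 25.0 + 28.2 + 24.1 + 25.9) / 5 = 118.0/5 = 23.6000
Detrended value: 28.2 − 23.6000 = 4.60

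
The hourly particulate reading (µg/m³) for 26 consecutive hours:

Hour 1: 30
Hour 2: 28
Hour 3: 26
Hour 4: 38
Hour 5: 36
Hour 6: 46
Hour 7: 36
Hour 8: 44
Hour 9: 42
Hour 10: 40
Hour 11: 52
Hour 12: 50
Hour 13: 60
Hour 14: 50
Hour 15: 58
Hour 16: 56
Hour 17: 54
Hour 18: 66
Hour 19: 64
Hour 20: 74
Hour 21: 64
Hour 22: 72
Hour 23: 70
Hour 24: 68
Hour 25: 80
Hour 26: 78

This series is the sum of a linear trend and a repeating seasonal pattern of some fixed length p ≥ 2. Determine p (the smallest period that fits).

7

First differences y_{t+1} − y_t: -2, -2, 12, -2, 10, -10, 8, -2, -2, 12, -2, 10, -10, 8, -2, -2, …
The difference pattern repeats every 7 terms and not for any smaller step, so p = 7.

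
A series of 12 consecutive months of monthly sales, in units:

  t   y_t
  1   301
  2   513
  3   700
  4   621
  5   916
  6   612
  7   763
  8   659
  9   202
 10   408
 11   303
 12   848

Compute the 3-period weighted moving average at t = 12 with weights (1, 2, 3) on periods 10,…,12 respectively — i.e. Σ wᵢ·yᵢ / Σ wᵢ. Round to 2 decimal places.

593.00

Weighted sum: 1·408 + 2·303 + 3·848 = 408 + 606 + 2544 = 3558
Weight total: 1 + 2 + 3 = 6
WMA = 3558 / 6 = 593.00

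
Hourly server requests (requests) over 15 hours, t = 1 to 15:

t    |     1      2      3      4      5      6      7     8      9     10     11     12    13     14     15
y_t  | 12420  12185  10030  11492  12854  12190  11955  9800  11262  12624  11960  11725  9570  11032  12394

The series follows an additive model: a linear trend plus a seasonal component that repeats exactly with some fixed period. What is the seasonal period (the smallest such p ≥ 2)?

First differences y_{t+1} − y_t: -235, -2155, 1462, 1362, -664, -235, -2155, 1462, 1362, -664, -235, -2155, …
The difference pattern repeats every 5 terms and not for any smaller step, so p = 5.

5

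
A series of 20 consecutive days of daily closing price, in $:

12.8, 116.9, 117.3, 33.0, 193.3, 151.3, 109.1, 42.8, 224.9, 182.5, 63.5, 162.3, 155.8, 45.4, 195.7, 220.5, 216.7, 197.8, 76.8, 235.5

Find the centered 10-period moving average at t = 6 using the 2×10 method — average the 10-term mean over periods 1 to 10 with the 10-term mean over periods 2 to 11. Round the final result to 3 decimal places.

120.925

Sum over 1–10: 12.8 + 116.9 + 117.3 + 33.0 + 193.3 + 151.3 + 109.1 + 42.8 + 224.9 + 182.5 = 1183.9
Sum over 2–11: 116.9 + 117.3 + 33.0 + 193.3 + 151.3 + 109.1 + 42.8 + 224.9 + 182.5 + 63.5 = 1234.6
CMA at t=6 = (1183.9 + 1234.6) / (2·10) = 2418.5 / 20 = 120.925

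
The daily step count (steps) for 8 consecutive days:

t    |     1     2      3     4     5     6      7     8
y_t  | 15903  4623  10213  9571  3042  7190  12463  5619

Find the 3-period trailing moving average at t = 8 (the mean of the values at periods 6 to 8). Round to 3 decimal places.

Sum of periods 6–8: 7190 + 12463 + 5619 = 25272
Divide by 3: 25272 / 3 = 8424.000

8424.000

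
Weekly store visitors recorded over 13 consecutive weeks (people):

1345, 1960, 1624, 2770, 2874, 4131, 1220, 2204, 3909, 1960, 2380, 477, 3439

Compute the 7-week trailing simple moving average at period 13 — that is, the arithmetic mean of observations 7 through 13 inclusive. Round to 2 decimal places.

Sum of periods 7–13: 1220 + 2204 + 3909 + 1960 + 2380 + 477 + 3439 = 15589
Divide by 7: 15589 / 7 = 2227.00

2227.00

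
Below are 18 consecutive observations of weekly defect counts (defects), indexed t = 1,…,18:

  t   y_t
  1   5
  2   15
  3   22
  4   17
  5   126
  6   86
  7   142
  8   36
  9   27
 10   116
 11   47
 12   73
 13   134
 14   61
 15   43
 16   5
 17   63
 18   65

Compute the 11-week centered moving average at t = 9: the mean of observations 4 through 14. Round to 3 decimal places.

78.636

Sum of periods 4–14: 17 + 126 + 86 + 142 + 36 + 27 + 116 + 47 + 73 + 134 + 61 = 865
Divide by 11: 865 / 11 = 78.636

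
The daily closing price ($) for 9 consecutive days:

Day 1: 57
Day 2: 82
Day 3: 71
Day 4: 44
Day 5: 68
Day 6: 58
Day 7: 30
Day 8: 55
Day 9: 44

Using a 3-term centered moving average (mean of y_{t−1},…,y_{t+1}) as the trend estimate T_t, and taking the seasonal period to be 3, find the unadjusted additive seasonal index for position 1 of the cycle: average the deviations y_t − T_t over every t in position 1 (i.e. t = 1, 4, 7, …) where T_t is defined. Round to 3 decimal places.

-17.333

Season position 1 occurs at t = 4, 7 (where T_t is defined).
t=4: T_4 = 61.00000; y_4 − T_4 = 44 − 61.00000 = -17.00000
t=7: T_7 = 47.66667; y_7 − T_7 = 30 − 47.66667 = -17.66667
Mean deviation: (-17.00000 + -17.66667) / 2 = -17.333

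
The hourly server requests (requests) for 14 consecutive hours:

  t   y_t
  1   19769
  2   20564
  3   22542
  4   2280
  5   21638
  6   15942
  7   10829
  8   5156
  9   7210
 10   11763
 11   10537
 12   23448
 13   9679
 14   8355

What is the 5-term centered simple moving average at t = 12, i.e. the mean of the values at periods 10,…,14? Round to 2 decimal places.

Sum of periods 10–14: 11763 + 10537 + 23448 + 9679 + 8355 = 63782
Divide by 5: 63782 / 5 = 12756.40

12756.40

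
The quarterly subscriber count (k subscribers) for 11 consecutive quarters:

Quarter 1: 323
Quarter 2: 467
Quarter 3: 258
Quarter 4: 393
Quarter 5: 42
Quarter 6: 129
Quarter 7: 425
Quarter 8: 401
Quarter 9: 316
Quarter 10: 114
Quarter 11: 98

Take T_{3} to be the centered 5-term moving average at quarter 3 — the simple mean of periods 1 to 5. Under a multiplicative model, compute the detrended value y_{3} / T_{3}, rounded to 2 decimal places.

0.87

Trend T_3 = (323 + 467 + 258 + 393 + 42) / 5 = 1483/5 = 296.6000
Ratio to trend: 258 / 296.6000 = 0.87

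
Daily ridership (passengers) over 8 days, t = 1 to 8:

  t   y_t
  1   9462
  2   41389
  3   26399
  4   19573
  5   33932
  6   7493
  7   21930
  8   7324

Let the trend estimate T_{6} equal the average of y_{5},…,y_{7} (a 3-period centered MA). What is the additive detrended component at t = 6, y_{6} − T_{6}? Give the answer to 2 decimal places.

-13625.33

Trend T_6 = (33932 + 7493 + 21930) / 3 = 63355/3 = 21118.3333
Detrended value: 7493 − 21118.3333 = -13625.33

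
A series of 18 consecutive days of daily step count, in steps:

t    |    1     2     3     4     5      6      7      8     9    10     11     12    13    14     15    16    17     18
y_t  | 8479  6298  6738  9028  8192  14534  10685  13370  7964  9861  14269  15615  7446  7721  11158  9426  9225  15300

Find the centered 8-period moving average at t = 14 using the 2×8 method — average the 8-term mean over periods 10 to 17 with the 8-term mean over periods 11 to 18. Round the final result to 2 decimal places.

10930.06

Sum over 10–17: 9861 + 14269 + 15615 + 7446 + 7721 + 11158 + 9426 + 9225 = 84721
Sum over 11–18: 14269 + 15615 + 7446 + 7721 + 11158 + 9426 + 9225 + 15300 = 90160
CMA at t=14 = (84721 + 90160) / (2·8) = 174881 / 16 = 10930.06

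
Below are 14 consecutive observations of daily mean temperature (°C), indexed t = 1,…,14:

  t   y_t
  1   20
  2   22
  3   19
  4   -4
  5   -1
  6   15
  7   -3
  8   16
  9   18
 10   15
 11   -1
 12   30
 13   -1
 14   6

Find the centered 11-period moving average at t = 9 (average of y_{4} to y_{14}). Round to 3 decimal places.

Sum of periods 4–14: (-4) + (-1) + 15 + (-3) + 16 + 18 + 15 + (-1) + 30 + (-1) + 6 = 90
Divide by 11: 90 / 11 = 8.182

8.182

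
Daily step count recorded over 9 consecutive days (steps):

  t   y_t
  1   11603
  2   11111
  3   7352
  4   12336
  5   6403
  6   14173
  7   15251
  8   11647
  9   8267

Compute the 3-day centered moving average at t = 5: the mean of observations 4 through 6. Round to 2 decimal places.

10970.67

Sum of periods 4–6: 12336 + 6403 + 14173 = 32912
Divide by 3: 32912 / 3 = 10970.67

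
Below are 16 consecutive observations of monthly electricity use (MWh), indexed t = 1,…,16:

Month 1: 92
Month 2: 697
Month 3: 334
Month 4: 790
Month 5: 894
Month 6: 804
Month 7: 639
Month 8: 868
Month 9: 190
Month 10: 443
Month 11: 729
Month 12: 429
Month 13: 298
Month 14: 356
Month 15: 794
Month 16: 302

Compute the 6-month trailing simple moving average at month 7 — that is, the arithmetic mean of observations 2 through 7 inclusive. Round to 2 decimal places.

693.00

Sum of periods 2–7: 697 + 334 + 790 + 894 + 804 + 639 = 4158
Divide by 6: 4158 / 6 = 693.00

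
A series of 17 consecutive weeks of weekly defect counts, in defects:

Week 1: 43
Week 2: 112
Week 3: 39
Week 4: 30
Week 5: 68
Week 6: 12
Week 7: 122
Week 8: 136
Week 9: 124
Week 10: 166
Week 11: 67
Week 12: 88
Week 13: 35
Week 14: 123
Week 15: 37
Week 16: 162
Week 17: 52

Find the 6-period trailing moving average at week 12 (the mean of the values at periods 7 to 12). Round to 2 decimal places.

117.17

Sum of periods 7–12: 122 + 136 + 124 + 166 + 67 + 88 = 703
Divide by 6: 703 / 6 = 117.17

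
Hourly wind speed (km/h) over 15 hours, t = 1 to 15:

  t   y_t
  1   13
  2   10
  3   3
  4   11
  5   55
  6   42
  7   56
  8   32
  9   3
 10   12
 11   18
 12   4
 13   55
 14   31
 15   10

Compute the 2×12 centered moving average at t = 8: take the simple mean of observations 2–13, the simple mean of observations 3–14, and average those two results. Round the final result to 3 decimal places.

Sum over 2–13: 10 + 3 + 11 + 55 + 42 + 56 + 32 + 3 + 12 + 18 + 4 + 55 = 301
Sum over 3–14: 3 + 11 + 55 + 42 + 56 + 32 + 3 + 12 + 18 + 4 + 55 + 31 = 322
CMA at t=8 = (301 + 322) / (2·12) = 623 / 24 = 25.958

25.958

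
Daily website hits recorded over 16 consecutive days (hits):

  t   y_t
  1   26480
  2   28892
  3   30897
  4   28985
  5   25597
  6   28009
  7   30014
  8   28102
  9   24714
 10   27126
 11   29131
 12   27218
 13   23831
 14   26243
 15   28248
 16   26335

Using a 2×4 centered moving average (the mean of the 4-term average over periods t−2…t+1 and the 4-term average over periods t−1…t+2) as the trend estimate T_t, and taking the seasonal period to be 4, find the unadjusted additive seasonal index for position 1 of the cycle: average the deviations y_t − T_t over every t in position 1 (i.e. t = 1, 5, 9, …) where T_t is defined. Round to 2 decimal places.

-2664.54

Season position 1 occurs at t = 5, 9, 13 (where T_t is defined).
t=5: T_5 = 28261.6250; y_5 − T_5 = 25597 − 28261.6250 = -2664.6250
t=9: T_9 = 27378.6250; y_9 − T_9 = 24714 − 27378.6250 = -2664.6250
t=13: T_13 = 26495.3750; y_13 − T_13 = 23831 − 26495.3750 = -2664.3750
Mean deviation: (-2664.6250 + -2664.6250 + -2664.3750) / 3 = -2664.54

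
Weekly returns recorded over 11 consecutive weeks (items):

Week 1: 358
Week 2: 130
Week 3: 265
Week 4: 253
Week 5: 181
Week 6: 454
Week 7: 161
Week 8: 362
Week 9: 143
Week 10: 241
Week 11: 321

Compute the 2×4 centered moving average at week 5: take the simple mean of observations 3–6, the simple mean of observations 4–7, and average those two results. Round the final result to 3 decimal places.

275.250

Sum over 3–6: 265 + 253 + 181 + 454 = 1153
Sum over 4–7: 253 + 181 + 454 + 161 = 1049
CMA at t=5 = (1153 + 1049) / (2·4) = 2202 / 8 = 275.250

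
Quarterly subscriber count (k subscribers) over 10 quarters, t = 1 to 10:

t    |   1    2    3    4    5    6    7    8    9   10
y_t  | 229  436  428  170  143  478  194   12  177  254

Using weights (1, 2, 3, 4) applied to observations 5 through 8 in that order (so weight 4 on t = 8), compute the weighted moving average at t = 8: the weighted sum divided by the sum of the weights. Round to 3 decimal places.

Weighted sum: 1·143 + 2·478 + 3·194 + 4·12 = 143 + 956 + 582 + 48 = 1729
Weight total: 1 + 2 + 3 + 4 = 10
WMA = 1729 / 10 = 172.900

172.900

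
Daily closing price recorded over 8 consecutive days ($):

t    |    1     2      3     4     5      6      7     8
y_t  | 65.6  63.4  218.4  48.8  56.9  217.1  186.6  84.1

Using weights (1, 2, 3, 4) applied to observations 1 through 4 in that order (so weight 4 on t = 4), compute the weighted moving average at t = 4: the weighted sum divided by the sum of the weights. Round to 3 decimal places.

Weighted sum: 1·65.6 + 2·63.4 + 3·218.4 + 4·48.8 = 65.6 + 126.8 + 655.2 + 195.2 = 1042.8
Weight total: 1 + 2 + 3 + 4 = 10
WMA = 1042.8 / 10 = 104.280

104.280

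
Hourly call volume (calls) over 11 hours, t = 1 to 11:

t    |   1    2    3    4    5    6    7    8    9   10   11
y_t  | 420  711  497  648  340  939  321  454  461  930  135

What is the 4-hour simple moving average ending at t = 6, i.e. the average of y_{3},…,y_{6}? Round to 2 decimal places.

Sum of periods 3–6: 497 + 648 + 340 + 939 = 2424
Divide by 4: 2424 / 4 = 606.00

606.00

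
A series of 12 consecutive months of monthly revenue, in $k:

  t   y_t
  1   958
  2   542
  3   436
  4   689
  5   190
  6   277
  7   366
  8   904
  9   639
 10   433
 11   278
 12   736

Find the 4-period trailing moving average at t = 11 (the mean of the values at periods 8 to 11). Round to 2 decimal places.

563.50

Sum of periods 8–11: 904 + 639 + 433 + 278 = 2254
Divide by 4: 2254 / 4 = 563.50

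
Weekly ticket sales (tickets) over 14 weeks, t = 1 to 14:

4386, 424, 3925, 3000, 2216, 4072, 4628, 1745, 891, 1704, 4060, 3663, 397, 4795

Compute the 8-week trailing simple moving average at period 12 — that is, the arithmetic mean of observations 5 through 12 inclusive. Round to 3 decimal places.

2872.375

Sum of periods 5–12: 2216 + 4072 + 4628 + 1745 + 891 + 1704 + 4060 + 3663 = 22979
Divide by 8: 22979 / 8 = 2872.375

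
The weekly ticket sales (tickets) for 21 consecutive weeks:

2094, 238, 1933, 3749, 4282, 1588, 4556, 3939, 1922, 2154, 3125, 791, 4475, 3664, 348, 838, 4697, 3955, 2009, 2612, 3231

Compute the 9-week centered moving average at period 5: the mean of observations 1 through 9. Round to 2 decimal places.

Sum of periods 1–9: 2094 + 238 + 1933 + 3749 + 4282 + 1588 + 4556 + 3939 + 1922 = 24301
Divide by 9: 24301 / 9 = 2700.11

2700.11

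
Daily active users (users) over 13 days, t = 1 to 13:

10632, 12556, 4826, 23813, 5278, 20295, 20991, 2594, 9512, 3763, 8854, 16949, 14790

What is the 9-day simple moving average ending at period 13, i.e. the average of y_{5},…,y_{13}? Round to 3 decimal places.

11447.333

Sum of periods 5–13: 5278 + 20295 + 20991 + 2594 + 9512 + 3763 + 8854 + 16949 + 14790 = 103026
Divide by 9: 103026 / 9 = 11447.333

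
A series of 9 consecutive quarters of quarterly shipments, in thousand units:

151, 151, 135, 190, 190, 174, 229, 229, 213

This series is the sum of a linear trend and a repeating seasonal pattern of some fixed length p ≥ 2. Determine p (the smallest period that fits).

First differences y_{t+1} − y_t: 0, -16, 55, 0, -16, 55, 0, -16, …
The difference pattern repeats every 3 terms and not for any smaller step, so p = 3.

3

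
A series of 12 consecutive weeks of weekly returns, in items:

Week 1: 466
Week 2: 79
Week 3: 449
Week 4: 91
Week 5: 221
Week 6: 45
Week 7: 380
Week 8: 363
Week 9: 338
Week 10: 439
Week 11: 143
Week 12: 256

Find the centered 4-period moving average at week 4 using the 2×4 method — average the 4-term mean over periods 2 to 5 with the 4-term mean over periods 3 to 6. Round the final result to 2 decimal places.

Sum over 2–5: 79 + 449 + 91 + 221 = 840
Sum over 3–6: 449 + 91 + 221 + 45 = 806
CMA at t=4 = (840 + 806) / (2·4) = 1646 / 8 = 205.75

205.75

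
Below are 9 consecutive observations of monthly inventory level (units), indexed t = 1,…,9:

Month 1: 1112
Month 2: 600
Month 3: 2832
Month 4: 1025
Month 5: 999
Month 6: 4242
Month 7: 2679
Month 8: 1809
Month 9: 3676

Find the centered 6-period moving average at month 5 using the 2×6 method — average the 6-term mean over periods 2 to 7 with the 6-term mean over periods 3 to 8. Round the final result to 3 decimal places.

Sum over 2–7: 600 + 2832 + 1025 + 999 + 4242 + 2679 = 12377
Sum over 3–8: 2832 + 1025 + 999 + 4242 + 2679 + 1809 = 13586
CMA at t=5 = (12377 + 13586) / (2·6) = 25963 / 12 = 2163.583

2163.583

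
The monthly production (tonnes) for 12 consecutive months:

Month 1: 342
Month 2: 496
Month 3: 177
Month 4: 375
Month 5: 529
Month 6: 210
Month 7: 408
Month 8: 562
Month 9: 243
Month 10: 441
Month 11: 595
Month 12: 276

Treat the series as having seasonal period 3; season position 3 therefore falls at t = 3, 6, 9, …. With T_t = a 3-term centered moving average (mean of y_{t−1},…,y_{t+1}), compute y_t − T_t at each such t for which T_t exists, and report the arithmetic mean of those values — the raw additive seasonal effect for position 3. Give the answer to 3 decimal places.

Season position 3 occurs at t = 3, 6, 9 (where T_t is defined).
t=3: T_3 = 349.33333; y_3 − T_3 = 177 − 349.33333 = -172.33333
t=6: T_6 = 382.33333; y_6 − T_6 = 210 − 382.33333 = -172.33333
t=9: T_9 = 415.33333; y_9 − T_9 = 243 − 415.33333 = -172.33333
Mean deviation: (-172.33333 + -172.33333 + -172.33333) / 3 = -172.333

-172.333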